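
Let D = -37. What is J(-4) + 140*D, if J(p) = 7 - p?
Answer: -5169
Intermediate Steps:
J(-4) + 140*D = (7 - 1*(-4)) + 140*(-37) = (7 + 4) - 5180 = 11 - 5180 = -5169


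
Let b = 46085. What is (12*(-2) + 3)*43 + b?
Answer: 45182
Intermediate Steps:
(12*(-2) + 3)*43 + b = (12*(-2) + 3)*43 + 46085 = (-24 + 3)*43 + 46085 = -21*43 + 46085 = -903 + 46085 = 45182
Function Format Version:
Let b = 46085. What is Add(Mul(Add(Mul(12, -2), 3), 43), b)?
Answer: 45182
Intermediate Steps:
Add(Mul(Add(Mul(12, -2), 3), 43), b) = Add(Mul(Add(Mul(12, -2), 3), 43), 46085) = Add(Mul(Add(-24, 3), 43), 46085) = Add(Mul(-21, 43), 46085) = Add(-903, 46085) = 45182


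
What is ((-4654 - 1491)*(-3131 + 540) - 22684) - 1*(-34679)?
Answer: 15933690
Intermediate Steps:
((-4654 - 1491)*(-3131 + 540) - 22684) - 1*(-34679) = (-6145*(-2591) - 22684) + 34679 = (15921695 - 22684) + 34679 = 15899011 + 34679 = 15933690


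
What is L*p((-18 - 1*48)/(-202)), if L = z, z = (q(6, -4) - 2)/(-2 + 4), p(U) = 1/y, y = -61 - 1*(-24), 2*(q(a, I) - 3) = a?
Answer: -2/37 ≈ -0.054054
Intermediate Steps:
q(a, I) = 3 + a/2
y = -37 (y = -61 + 24 = -37)
p(U) = -1/37 (p(U) = 1/(-37) = -1/37)
z = 2 (z = ((3 + (1/2)*6) - 2)/(-2 + 4) = ((3 + 3) - 2)/2 = (6 - 2)*(1/2) = 4*(1/2) = 2)
L = 2
L*p((-18 - 1*48)/(-202)) = 2*(-1/37) = -2/37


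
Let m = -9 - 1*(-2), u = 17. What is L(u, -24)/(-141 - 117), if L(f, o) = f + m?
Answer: -5/129 ≈ -0.038760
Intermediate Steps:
m = -7 (m = -9 + 2 = -7)
L(f, o) = -7 + f (L(f, o) = f - 7 = -7 + f)
L(u, -24)/(-141 - 117) = (-7 + 17)/(-141 - 117) = 10/(-258) = -1/258*10 = -5/129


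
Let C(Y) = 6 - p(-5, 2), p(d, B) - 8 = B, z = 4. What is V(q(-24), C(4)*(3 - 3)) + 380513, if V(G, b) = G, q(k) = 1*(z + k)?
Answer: 380493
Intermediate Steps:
p(d, B) = 8 + B
C(Y) = -4 (C(Y) = 6 - (8 + 2) = 6 - 1*10 = 6 - 10 = -4)
q(k) = 4 + k (q(k) = 1*(4 + k) = 4 + k)
V(q(-24), C(4)*(3 - 3)) + 380513 = (4 - 24) + 380513 = -20 + 380513 = 380493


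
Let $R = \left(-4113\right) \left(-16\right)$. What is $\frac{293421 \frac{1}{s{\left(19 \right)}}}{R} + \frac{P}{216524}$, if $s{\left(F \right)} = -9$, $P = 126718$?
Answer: $\frac{959902891}{10686758544} \approx 0.089822$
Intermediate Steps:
$R = 65808$
$\frac{293421 \frac{1}{s{\left(19 \right)}}}{R} + \frac{P}{216524} = \frac{293421 \frac{1}{-9}}{65808} + \frac{126718}{216524} = 293421 \left(- \frac{1}{9}\right) \frac{1}{65808} + 126718 \cdot \frac{1}{216524} = \left(- \frac{97807}{3}\right) \frac{1}{65808} + \frac{63359}{108262} = - \frac{97807}{197424} + \frac{63359}{108262} = \frac{959902891}{10686758544}$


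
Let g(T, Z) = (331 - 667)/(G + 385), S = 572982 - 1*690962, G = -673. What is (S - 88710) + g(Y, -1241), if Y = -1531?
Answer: -1240133/6 ≈ -2.0669e+5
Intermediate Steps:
S = -117980 (S = 572982 - 690962 = -117980)
g(T, Z) = 7/6 (g(T, Z) = (331 - 667)/(-673 + 385) = -336/(-288) = -336*(-1/288) = 7/6)
(S - 88710) + g(Y, -1241) = (-117980 - 88710) + 7/6 = -206690 + 7/6 = -1240133/6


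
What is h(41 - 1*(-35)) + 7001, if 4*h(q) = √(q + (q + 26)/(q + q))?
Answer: 7001 + √110713/152 ≈ 7003.2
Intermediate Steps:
h(q) = √(q + (26 + q)/(2*q))/4 (h(q) = √(q + (q + 26)/(q + q))/4 = √(q + (26 + q)/((2*q)))/4 = √(q + (26 + q)*(1/(2*q)))/4 = √(q + (26 + q)/(2*q))/4)
h(41 - 1*(-35)) + 7001 = √(2 + 4*(41 - 1*(-35)) + 52/(41 - 1*(-35)))/8 + 7001 = √(2 + 4*(41 + 35) + 52/(41 + 35))/8 + 7001 = √(2 + 4*76 + 52/76)/8 + 7001 = √(2 + 304 + 52*(1/76))/8 + 7001 = √(2 + 304 + 13/19)/8 + 7001 = √(5827/19)/8 + 7001 = (√110713/19)/8 + 7001 = √110713/152 + 7001 = 7001 + √110713/152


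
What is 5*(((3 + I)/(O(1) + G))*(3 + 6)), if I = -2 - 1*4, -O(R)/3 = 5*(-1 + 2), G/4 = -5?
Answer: 27/7 ≈ 3.8571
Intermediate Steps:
G = -20 (G = 4*(-5) = -20)
O(R) = -15 (O(R) = -15*(-1 + 2) = -15)
I = -6 (I = -2 - 4 = -6)
5*(((3 + I)/(O(1) + G))*(3 + 6)) = 5*(((3 - 6)/(-15 - 20))*(3 + 6)) = 5*(-3/(-35)*9) = 5*(-3*(-1/35)*9) = 5*((3/35)*9) = 5*(27/35) = 27/7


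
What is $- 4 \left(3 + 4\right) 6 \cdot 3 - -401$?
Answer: $-103$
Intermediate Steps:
$- 4 \left(3 + 4\right) 6 \cdot 3 - -401 = - 4 \cdot 7 \cdot 6 \cdot 3 + 401 = \left(-4\right) 42 \cdot 3 + 401 = \left(-168\right) 3 + 401 = -504 + 401 = -103$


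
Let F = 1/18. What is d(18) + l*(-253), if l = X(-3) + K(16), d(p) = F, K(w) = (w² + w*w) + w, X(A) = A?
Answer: -2390849/18 ≈ -1.3283e+5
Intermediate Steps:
K(w) = w + 2*w² (K(w) = (w² + w²) + w = 2*w² + w = w + 2*w²)
F = 1/18 ≈ 0.055556
d(p) = 1/18
l = 525 (l = -3 + 16*(1 + 2*16) = -3 + 16*(1 + 32) = -3 + 16*33 = -3 + 528 = 525)
d(18) + l*(-253) = 1/18 + 525*(-253) = 1/18 - 132825 = -2390849/18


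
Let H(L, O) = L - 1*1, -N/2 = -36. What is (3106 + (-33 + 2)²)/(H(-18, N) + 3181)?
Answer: 4067/3162 ≈ 1.2862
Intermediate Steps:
N = 72 (N = -2*(-36) = 72)
H(L, O) = -1 + L (H(L, O) = L - 1 = -1 + L)
(3106 + (-33 + 2)²)/(H(-18, N) + 3181) = (3106 + (-33 + 2)²)/((-1 - 18) + 3181) = (3106 + (-31)²)/(-19 + 3181) = (3106 + 961)/3162 = 4067*(1/3162) = 4067/3162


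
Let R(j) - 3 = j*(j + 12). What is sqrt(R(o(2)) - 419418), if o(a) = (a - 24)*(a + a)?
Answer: 7*I*sqrt(8423) ≈ 642.44*I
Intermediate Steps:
o(a) = 2*a*(-24 + a) (o(a) = (-24 + a)*(2*a) = 2*a*(-24 + a))
R(j) = 3 + j*(12 + j) (R(j) = 3 + j*(j + 12) = 3 + j*(12 + j))
sqrt(R(o(2)) - 419418) = sqrt((3 + (2*2*(-24 + 2))**2 + 12*(2*2*(-24 + 2))) - 419418) = sqrt((3 + (2*2*(-22))**2 + 12*(2*2*(-22))) - 419418) = sqrt((3 + (-88)**2 + 12*(-88)) - 419418) = sqrt((3 + 7744 - 1056) - 419418) = sqrt(6691 - 419418) = sqrt(-412727) = 7*I*sqrt(8423)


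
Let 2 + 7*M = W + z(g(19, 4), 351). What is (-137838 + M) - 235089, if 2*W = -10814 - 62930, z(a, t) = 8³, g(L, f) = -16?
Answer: -2646851/7 ≈ -3.7812e+5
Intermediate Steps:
z(a, t) = 512
W = -36872 (W = (-10814 - 62930)/2 = (½)*(-73744) = -36872)
M = -36362/7 (M = -2/7 + (-36872 + 512)/7 = -2/7 + (⅐)*(-36360) = -2/7 - 36360/7 = -36362/7 ≈ -5194.6)
(-137838 + M) - 235089 = (-137838 - 36362/7) - 235089 = -1001228/7 - 235089 = -2646851/7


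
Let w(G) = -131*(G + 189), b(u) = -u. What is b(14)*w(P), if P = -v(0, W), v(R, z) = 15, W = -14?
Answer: 319116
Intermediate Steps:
P = -15 (P = -1*15 = -15)
w(G) = -24759 - 131*G (w(G) = -131*(189 + G) = -24759 - 131*G)
b(14)*w(P) = (-1*14)*(-24759 - 131*(-15)) = -14*(-24759 + 1965) = -14*(-22794) = 319116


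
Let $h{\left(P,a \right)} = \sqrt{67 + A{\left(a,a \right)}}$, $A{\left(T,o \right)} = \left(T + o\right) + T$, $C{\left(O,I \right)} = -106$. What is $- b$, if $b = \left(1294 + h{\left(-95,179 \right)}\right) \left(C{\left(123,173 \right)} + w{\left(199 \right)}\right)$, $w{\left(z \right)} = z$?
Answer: $-120342 - 186 \sqrt{151} \approx -1.2263 \cdot 10^{5}$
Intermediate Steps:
$A{\left(T,o \right)} = o + 2 T$
$h{\left(P,a \right)} = \sqrt{67 + 3 a}$ ($h{\left(P,a \right)} = \sqrt{67 + \left(a + 2 a\right)} = \sqrt{67 + 3 a}$)
$b = 120342 + 186 \sqrt{151}$ ($b = \left(1294 + \sqrt{67 + 3 \cdot 179}\right) \left(-106 + 199\right) = \left(1294 + \sqrt{67 + 537}\right) 93 = \left(1294 + \sqrt{604}\right) 93 = \left(1294 + 2 \sqrt{151}\right) 93 = 120342 + 186 \sqrt{151} \approx 1.2263 \cdot 10^{5}$)
$- b = - (120342 + 186 \sqrt{151}) = -120342 - 186 \sqrt{151}$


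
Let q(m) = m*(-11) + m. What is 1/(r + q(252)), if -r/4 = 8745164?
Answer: -1/34983176 ≈ -2.8585e-8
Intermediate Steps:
r = -34980656 (r = -4*8745164 = -34980656)
q(m) = -10*m (q(m) = -11*m + m = -10*m)
1/(r + q(252)) = 1/(-34980656 - 10*252) = 1/(-34980656 - 2520) = 1/(-34983176) = -1/34983176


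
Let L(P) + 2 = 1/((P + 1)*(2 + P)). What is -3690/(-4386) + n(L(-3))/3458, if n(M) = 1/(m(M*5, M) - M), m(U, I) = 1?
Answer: 5317406/6319495 ≈ 0.84143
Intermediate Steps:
L(P) = -2 + 1/((1 + P)*(2 + P)) (L(P) = -2 + 1/((P + 1)*(2 + P)) = -2 + 1/((1 + P)*(2 + P)))
n(M) = 1/(1 - M)
-3690/(-4386) + n(L(-3))/3458 = -3690/(-4386) - 1/(-1 + (-3 - 6*(-3) - 2*(-3)²)/(2 + (-3)² + 3*(-3)))/3458 = -3690*(-1/4386) - 1/(-1 + (-3 + 18 - 2*9)/(2 + 9 - 9))*(1/3458) = 615/731 - 1/(-1 + (-3 + 18 - 18)/2)*(1/3458) = 615/731 - 1/(-1 + (½)*(-3))*(1/3458) = 615/731 - 1/(-1 - 3/2)*(1/3458) = 615/731 - 1/(-5/2)*(1/3458) = 615/731 - 1*(-⅖)*(1/3458) = 615/731 + (⅖)*(1/3458) = 615/731 + 1/8645 = 5317406/6319495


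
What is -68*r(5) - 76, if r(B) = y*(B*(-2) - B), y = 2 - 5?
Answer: -3136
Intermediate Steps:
y = -3
r(B) = 9*B (r(B) = -3*(B*(-2) - B) = -3*(-2*B - B) = -(-9)*B = 9*B)
-68*r(5) - 76 = -612*5 - 76 = -68*45 - 76 = -3060 - 76 = -3136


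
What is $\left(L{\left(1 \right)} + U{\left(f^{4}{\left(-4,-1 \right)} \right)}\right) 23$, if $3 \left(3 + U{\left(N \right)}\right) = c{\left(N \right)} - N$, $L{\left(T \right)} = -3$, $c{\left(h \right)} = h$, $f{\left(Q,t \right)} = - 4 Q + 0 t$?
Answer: $-138$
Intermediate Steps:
$f{\left(Q,t \right)} = - 4 Q$ ($f{\left(Q,t \right)} = - 4 Q + 0 = - 4 Q$)
$U{\left(N \right)} = -3$ ($U{\left(N \right)} = -3 + \frac{N - N}{3} = -3 + \frac{1}{3} \cdot 0 = -3 + 0 = -3$)
$\left(L{\left(1 \right)} + U{\left(f^{4}{\left(-4,-1 \right)} \right)}\right) 23 = \left(-3 - 3\right) 23 = \left(-6\right) 23 = -138$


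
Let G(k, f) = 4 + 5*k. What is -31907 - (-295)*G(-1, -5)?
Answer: -32202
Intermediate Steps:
-31907 - (-295)*G(-1, -5) = -31907 - (-295)*(4 + 5*(-1)) = -31907 - (-295)*(4 - 5) = -31907 - (-295)*(-1) = -31907 - 1*295 = -31907 - 295 = -32202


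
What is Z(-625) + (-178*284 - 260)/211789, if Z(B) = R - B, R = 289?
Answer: 193524334/211789 ≈ 913.76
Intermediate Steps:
Z(B) = 289 - B
Z(-625) + (-178*284 - 260)/211789 = (289 - 1*(-625)) + (-178*284 - 260)/211789 = (289 + 625) + (-50552 - 260)*(1/211789) = 914 - 50812*1/211789 = 914 - 50812/211789 = 193524334/211789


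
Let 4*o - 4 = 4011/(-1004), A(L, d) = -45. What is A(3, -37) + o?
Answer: -180715/4016 ≈ -44.999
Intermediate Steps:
o = 5/4016 (o = 1 + (4011/(-1004))/4 = 1 + (4011*(-1/1004))/4 = 1 + (¼)*(-4011/1004) = 1 - 4011/4016 = 5/4016 ≈ 0.0012450)
A(3, -37) + o = -45 + 5/4016 = -180715/4016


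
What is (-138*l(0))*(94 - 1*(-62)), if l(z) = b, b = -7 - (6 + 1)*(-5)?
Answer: -602784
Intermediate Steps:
b = 28 (b = -7 - 7*(-5) = -7 - 1*(-35) = -7 + 35 = 28)
l(z) = 28
(-138*l(0))*(94 - 1*(-62)) = (-138*28)*(94 - 1*(-62)) = -3864*(94 + 62) = -3864*156 = -602784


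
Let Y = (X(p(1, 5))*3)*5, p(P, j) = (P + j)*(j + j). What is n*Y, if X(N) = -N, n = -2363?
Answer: 2126700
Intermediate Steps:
p(P, j) = 2*j*(P + j) (p(P, j) = (P + j)*(2*j) = 2*j*(P + j))
Y = -900 (Y = (-2*5*(1 + 5)*3)*5 = (-2*5*6*3)*5 = (-1*60*3)*5 = -60*3*5 = -180*5 = -900)
n*Y = -2363*(-900) = 2126700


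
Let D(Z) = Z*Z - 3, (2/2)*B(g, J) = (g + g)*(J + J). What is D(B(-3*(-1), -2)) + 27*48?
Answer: 1869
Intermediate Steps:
B(g, J) = 4*J*g (B(g, J) = (g + g)*(J + J) = (2*g)*(2*J) = 4*J*g)
D(Z) = -3 + Z**2 (D(Z) = Z**2 - 3 = -3 + Z**2)
D(B(-3*(-1), -2)) + 27*48 = (-3 + (4*(-2)*(-3*(-1)))**2) + 27*48 = (-3 + (4*(-2)*3)**2) + 1296 = (-3 + (-24)**2) + 1296 = (-3 + 576) + 1296 = 573 + 1296 = 1869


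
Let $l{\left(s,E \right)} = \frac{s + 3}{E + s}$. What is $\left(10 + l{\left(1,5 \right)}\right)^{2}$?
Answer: $\frac{1024}{9} \approx 113.78$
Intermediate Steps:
$l{\left(s,E \right)} = \frac{3 + s}{E + s}$
$\left(10 + l{\left(1,5 \right)}\right)^{2} = \left(10 + \frac{3 + 1}{5 + 1}\right)^{2} = \left(10 + \frac{1}{6} \cdot 4\right)^{2} = \left(10 + \frac{2}{3}\right)^{2} = \left(\frac{32}{3}\right)^{2} = \frac{1024}{9}$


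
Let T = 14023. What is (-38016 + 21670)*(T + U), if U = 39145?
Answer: -869084128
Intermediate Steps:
(-38016 + 21670)*(T + U) = (-38016 + 21670)*(14023 + 39145) = -16346*53168 = -869084128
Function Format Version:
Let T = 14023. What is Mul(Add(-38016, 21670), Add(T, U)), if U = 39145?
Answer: -869084128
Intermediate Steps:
Mul(Add(-38016, 21670), Add(T, U)) = Mul(Add(-38016, 21670), Add(14023, 39145)) = Mul(-16346, 53168) = -869084128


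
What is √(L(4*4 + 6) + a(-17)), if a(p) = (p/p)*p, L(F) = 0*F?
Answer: I*√17 ≈ 4.1231*I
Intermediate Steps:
L(F) = 0
a(p) = p (a(p) = 1*p = p)
√(L(4*4 + 6) + a(-17)) = √(0 - 17) = √(-17) = I*√17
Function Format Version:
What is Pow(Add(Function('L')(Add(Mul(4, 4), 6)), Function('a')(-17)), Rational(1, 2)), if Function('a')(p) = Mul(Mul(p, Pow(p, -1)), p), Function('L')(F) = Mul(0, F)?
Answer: Mul(I, Pow(17, Rational(1, 2))) ≈ Mul(4.1231, I)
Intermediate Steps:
Function('L')(F) = 0
Function('a')(p) = p (Function('a')(p) = Mul(1, p) = p)
Pow(Add(Function('L')(Add(Mul(4, 4), 6)), Function('a')(-17)), Rational(1, 2)) = Pow(Add(0, -17), Rational(1, 2)) = Pow(-17, Rational(1, 2)) = Mul(I, Pow(17, Rational(1, 2)))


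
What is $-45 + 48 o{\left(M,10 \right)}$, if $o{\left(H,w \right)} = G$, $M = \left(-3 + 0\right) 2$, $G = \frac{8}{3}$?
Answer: $83$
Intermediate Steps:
$G = \frac{8}{3}$ ($G = 8 \cdot \frac{1}{3} = \frac{8}{3} \approx 2.6667$)
$M = -6$ ($M = \left(-3\right) 2 = -6$)
$o{\left(H,w \right)} = \frac{8}{3}$
$-45 + 48 o{\left(M,10 \right)} = -45 + 48 \cdot \frac{8}{3} = -45 + 128 = 83$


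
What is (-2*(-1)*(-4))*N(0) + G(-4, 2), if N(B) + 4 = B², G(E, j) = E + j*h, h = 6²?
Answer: 100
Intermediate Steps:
h = 36
G(E, j) = E + 36*j (G(E, j) = E + j*36 = E + 36*j)
N(B) = -4 + B²
(-2*(-1)*(-4))*N(0) + G(-4, 2) = (-2*(-1)*(-4))*(-4 + 0²) + (-4 + 36*2) = (2*(-4))*(-4 + 0) + (-4 + 72) = -8*(-4) + 68 = 32 + 68 = 100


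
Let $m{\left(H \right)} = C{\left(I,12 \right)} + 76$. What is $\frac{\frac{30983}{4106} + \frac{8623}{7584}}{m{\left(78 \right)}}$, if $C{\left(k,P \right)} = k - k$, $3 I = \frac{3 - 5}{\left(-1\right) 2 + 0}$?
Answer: $\frac{135190555}{1183316352} \approx 0.11425$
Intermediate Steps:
$I = \frac{1}{3}$ ($I = \frac{\left(3 - 5\right) \frac{1}{\left(-1\right) 2 + 0}}{3} = \frac{\left(-2\right) \frac{1}{-2 + 0}}{3} = \frac{\left(-2\right) \frac{1}{-2}}{3} = \frac{\left(-2\right) \left(- \frac{1}{2}\right)}{3} = \frac{1}{3} \cdot 1 = \frac{1}{3} \approx 0.33333$)
$C{\left(k,P \right)} = 0$
$m{\left(H \right)} = 76$ ($m{\left(H \right)} = 0 + 76 = 76$)
$\frac{\frac{30983}{4106} + \frac{8623}{7584}}{m{\left(78 \right)}} = \frac{\frac{30983}{4106} + \frac{8623}{7584}}{76} = \left(30983 \cdot \frac{1}{4106} + 8623 \cdot \frac{1}{7584}\right) \frac{1}{76} = \left(\frac{30983}{4106} + \frac{8623}{7584}\right) \frac{1}{76} = \frac{135190555}{15569952} \cdot \frac{1}{76} = \frac{135190555}{1183316352}$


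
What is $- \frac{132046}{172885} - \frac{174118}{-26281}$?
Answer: $\frac{26632089504}{4543590685} \approx 5.8615$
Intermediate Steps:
$- \frac{132046}{172885} - \frac{174118}{-26281} = \left(-132046\right) \frac{1}{172885} - - \frac{174118}{26281} = - \frac{132046}{172885} + \frac{174118}{26281} = \frac{26632089504}{4543590685}$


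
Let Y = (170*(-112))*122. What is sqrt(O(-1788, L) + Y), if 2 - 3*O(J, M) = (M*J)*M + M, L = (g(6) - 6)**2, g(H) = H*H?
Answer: sqrt(4323931386)/3 ≈ 21919.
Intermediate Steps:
g(H) = H**2
L = 900 (L = (6**2 - 6)**2 = (36 - 6)**2 = 30**2 = 900)
O(J, M) = 2/3 - M/3 - J*M**2/3 (O(J, M) = 2/3 - ((M*J)*M + M)/3 = 2/3 - ((J*M)*M + M)/3 = 2/3 - (J*M**2 + M)/3 = 2/3 - (M + J*M**2)/3 = 2/3 + (-M/3 - J*M**2/3) = 2/3 - M/3 - J*M**2/3)
Y = -2322880 (Y = -19040*122 = -2322880)
sqrt(O(-1788, L) + Y) = sqrt((2/3 - 1/3*900 - 1/3*(-1788)*900**2) - 2322880) = sqrt((2/3 - 300 - 1/3*(-1788)*810000) - 2322880) = sqrt((2/3 - 300 + 482760000) - 2322880) = sqrt(1448279102/3 - 2322880) = sqrt(1441310462/3) = sqrt(4323931386)/3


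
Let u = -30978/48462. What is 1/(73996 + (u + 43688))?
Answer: 8077/950528505 ≈ 8.4974e-6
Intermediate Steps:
u = -5163/8077 (u = -30978*1/48462 = -5163/8077 ≈ -0.63922)
1/(73996 + (u + 43688)) = 1/(73996 + (-5163/8077 + 43688)) = 1/(73996 + 352862813/8077) = 1/(950528505/8077) = 8077/950528505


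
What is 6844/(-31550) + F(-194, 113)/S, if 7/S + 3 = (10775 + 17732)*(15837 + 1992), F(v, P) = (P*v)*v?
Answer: 34098067755465486046/110425 ≈ 3.0879e+14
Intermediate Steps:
F(v, P) = P*v²
S = 7/508251300 (S = 7/(-3 + (10775 + 17732)*(15837 + 1992)) = 7/(-3 + 28507*17829) = 7/(-3 + 508251303) = 7/508251300 ≈ 1.3773e-8)
6844/(-31550) + F(-194, 113)/S = 6844/(-31550) + (113*(-194)²)/(7/508251300) = 6844*(-1/31550) + (113*37636)*(508251300/7) = -3422/15775 + 4252868*(508251300/7) = -3422/15775 + 2161525689728400/7 = 34098067755465486046/110425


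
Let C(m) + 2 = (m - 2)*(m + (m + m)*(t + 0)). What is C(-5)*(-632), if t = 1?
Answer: -65096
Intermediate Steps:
C(m) = -2 + 3*m*(-2 + m) (C(m) = -2 + (m - 2)*(m + (m + m)*(1 + 0)) = -2 + (-2 + m)*(m + (2*m)*1) = -2 + (-2 + m)*(m + 2*m) = -2 + (-2 + m)*(3*m) = -2 + 3*m*(-2 + m))
C(-5)*(-632) = (-2 - 6*(-5) + 3*(-5)²)*(-632) = (-2 + 30 + 3*25)*(-632) = (-2 + 30 + 75)*(-632) = 103*(-632) = -65096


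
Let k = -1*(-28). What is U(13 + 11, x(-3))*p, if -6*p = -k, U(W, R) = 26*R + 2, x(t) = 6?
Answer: 2212/3 ≈ 737.33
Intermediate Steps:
U(W, R) = 2 + 26*R
k = 28
p = 14/3 (p = -(-1)*28/6 = -⅙*(-28) = 14/3 ≈ 4.6667)
U(13 + 11, x(-3))*p = (2 + 26*6)*(14/3) = (2 + 156)*(14/3) = 158*(14/3) = 2212/3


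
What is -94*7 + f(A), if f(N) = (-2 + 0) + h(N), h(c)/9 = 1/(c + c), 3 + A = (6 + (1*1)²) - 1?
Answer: -1317/2 ≈ -658.50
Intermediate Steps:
A = 3 (A = -3 + ((6 + (1*1)²) - 1) = -3 + ((6 + 1²) - 1) = -3 + ((6 + 1) - 1) = -3 + (7 - 1) = -3 + 6 = 3)
h(c) = 9/(2*c) (h(c) = 9/(c + c) = 9/((2*c)) = 9*(1/(2*c)) = 9/(2*c))
f(N) = -2 + 9/(2*N) (f(N) = (-2 + 0) + 9/(2*N) = -2 + 9/(2*N))
-94*7 + f(A) = -94*7 + (-2 + (9/2)/3) = -658 + (-2 + (9/2)*(⅓)) = -658 + (-2 + 3/2) = -658 - ½ = -1317/2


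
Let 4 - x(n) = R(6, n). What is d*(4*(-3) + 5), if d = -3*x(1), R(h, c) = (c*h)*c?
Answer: -42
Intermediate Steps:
R(h, c) = h*c²
x(n) = 4 - 6*n²
d = 6 (d = -3*(4 - 6*1²) = -3*(4 - 6*1) = -3*(4 - 6) = -3*(-2) = 6)
d*(4*(-3) + 5) = 6*(4*(-3) + 5) = 6*(-12 + 5) = 6*(-7) = -42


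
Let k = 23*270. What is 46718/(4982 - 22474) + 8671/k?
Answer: -752422/590355 ≈ -1.2745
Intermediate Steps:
k = 6210
46718/(4982 - 22474) + 8671/k = 46718/(4982 - 22474) + 8671/6210 = 46718/(-17492) + 8671*(1/6210) = 46718*(-1/17492) + 377/270 = -23359/8746 + 377/270 = -752422/590355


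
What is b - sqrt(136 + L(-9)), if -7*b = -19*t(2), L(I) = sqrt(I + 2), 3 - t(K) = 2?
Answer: 19/7 - sqrt(136 + I*sqrt(7)) ≈ -8.9482 - 0.11343*I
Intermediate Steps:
t(K) = 1 (t(K) = 3 - 1*2 = 3 - 2 = 1)
L(I) = sqrt(2 + I)
b = 19/7 (b = -(-19)/7 = -1/7*(-19) = 19/7 ≈ 2.7143)
b - sqrt(136 + L(-9)) = 19/7 - sqrt(136 + sqrt(2 - 9)) = 19/7 - sqrt(136 + sqrt(-7)) = 19/7 - sqrt(136 + I*sqrt(7))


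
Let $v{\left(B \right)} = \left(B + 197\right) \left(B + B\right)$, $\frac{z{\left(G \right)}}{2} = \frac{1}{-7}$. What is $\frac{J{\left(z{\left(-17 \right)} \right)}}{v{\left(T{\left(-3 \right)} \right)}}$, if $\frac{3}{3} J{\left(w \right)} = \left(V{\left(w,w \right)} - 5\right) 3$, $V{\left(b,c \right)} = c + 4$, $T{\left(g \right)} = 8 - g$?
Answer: $- \frac{27}{32032} \approx -0.00084291$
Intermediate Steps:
$V{\left(b,c \right)} = 4 + c$
$z{\left(G \right)} = - \frac{2}{7}$ ($z{\left(G \right)} = \frac{2}{-7} = 2 \left(- \frac{1}{7}\right) = - \frac{2}{7}$)
$J{\left(w \right)} = -3 + 3 w$ ($J{\left(w \right)} = \left(\left(4 + w\right) - 5\right) 3 = \left(-1 + w\right) 3 = -3 + 3 w$)
$v{\left(B \right)} = 2 B \left(197 + B\right)$ ($v{\left(B \right)} = \left(197 + B\right) 2 B = 2 B \left(197 + B\right)$)
$\frac{J{\left(z{\left(-17 \right)} \right)}}{v{\left(T{\left(-3 \right)} \right)}} = \frac{-3 + 3 \left(- \frac{2}{7}\right)}{2 \left(8 - -3\right) \left(197 + \left(8 - -3\right)\right)} = \frac{-3 - \frac{6}{7}}{2 \left(8 + 3\right) \left(197 + \left(8 + 3\right)\right)} = - \frac{27}{7 \cdot 2 \cdot 11 \left(197 + 11\right)} = - \frac{27}{7 \cdot 2 \cdot 11 \cdot 208} = - \frac{27}{7 \cdot 4576} = \left(- \frac{27}{7}\right) \frac{1}{4576} = - \frac{27}{32032}$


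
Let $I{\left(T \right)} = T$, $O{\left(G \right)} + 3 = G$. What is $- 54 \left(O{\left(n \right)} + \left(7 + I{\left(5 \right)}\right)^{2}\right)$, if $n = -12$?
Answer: $-6966$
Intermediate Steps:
$O{\left(G \right)} = -3 + G$
$- 54 \left(O{\left(n \right)} + \left(7 + I{\left(5 \right)}\right)^{2}\right) = - 54 \left(\left(-3 - 12\right) + \left(7 + 5\right)^{2}\right) = - 54 \left(-15 + 12^{2}\right) = - 54 \left(-15 + 144\right) = \left(-54\right) 129 = -6966$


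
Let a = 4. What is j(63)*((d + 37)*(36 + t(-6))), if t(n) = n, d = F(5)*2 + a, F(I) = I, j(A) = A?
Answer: 96390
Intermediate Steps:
d = 14 (d = 5*2 + 4 = 10 + 4 = 14)
j(63)*((d + 37)*(36 + t(-6))) = 63*((14 + 37)*(36 - 6)) = 63*(51*30) = 63*1530 = 96390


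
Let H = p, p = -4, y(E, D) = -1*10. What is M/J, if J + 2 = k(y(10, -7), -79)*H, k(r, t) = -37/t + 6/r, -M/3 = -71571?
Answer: -28270545/194 ≈ -1.4572e+5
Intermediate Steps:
M = 214713 (M = -3*(-71571) = 214713)
y(E, D) = -10
H = -4
J = -582/395 (J = -2 + (-37/(-79) + 6/(-10))*(-4) = -2 + (-37*(-1/79) + 6*(-1/10))*(-4) = -2 + (37/79 - 3/5)*(-4) = -2 - 52/395*(-4) = -2 + 208/395 = -582/395 ≈ -1.4734)
M/J = 214713/(-582/395) = 214713*(-395/582) = -28270545/194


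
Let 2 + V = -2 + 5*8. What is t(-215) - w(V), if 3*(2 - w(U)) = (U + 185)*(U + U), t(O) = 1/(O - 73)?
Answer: 1526975/288 ≈ 5302.0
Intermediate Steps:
t(O) = 1/(-73 + O)
V = 36 (V = -2 + (-2 + 5*8) = -2 + (-2 + 40) = -2 + 38 = 36)
w(U) = 2 - 2*U*(185 + U)/3 (w(U) = 2 - (U + 185)*(U + U)/3 = 2 - (185 + U)*2*U/3 = 2 - 2*U*(185 + U)/3)
t(-215) - w(V) = 1/(-73 - 215) - (2 - 370/3*36 - 2/3*36**2) = 1/(-288) - (2 - 4440 - 2/3*1296) = -1/288 - (2 - 4440 - 864) = -1/288 - 1*(-5302) = -1/288 + 5302 = 1526975/288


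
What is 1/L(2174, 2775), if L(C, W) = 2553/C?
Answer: 2174/2553 ≈ 0.85155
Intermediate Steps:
1/L(2174, 2775) = 1/(2553/2174) = 2174/2553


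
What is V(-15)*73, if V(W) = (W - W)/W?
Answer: 0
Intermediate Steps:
V(W) = 0 (V(W) = 0/W = 0)
V(-15)*73 = 0*73 = 0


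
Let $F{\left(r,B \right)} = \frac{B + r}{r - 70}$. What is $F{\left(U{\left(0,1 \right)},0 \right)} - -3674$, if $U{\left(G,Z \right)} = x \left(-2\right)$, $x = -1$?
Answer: $\frac{124915}{34} \approx 3674.0$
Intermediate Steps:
$U{\left(G,Z \right)} = 2$ ($U{\left(G,Z \right)} = \left(-1\right) \left(-2\right) = 2$)
$F{\left(r,B \right)} = \frac{B + r}{-70 + r}$
$F{\left(U{\left(0,1 \right)},0 \right)} - -3674 = \frac{0 + 2}{-70 + 2} - -3674 = \frac{1}{-68} \cdot 2 + 3674 = \left(- \frac{1}{68}\right) 2 + 3674 = - \frac{1}{34} + 3674 = \frac{124915}{34}$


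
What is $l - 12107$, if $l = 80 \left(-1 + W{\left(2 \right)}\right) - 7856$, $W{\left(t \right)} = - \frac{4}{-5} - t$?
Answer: $-20139$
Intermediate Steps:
$W{\left(t \right)} = \frac{4}{5} - t$ ($W{\left(t \right)} = \left(-4\right) \left(- \frac{1}{5}\right) - t = \frac{4}{5} - t$)
$l = -8032$ ($l = 80 \left(-1 + \left(\frac{4}{5} - 2\right)\right) - 7856 = 80 \left(-1 - \frac{6}{5}\right) - 7856 = 80 \left(- \frac{11}{5}\right) - 7856 = -176 - 7856 = -8032$)
$l - 12107 = -8032 - 12107 = -20139$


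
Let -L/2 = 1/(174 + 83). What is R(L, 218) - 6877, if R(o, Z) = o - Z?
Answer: -1823417/257 ≈ -7095.0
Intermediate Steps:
L = -2/257 (L = -2/(174 + 83) = -2/257 ≈ -0.0077821)
R(L, 218) - 6877 = (-2/257 - 1*218) - 6877 = (-2/257 - 218) - 6877 = -56028/257 - 6877 = -1823417/257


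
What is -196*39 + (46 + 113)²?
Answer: 17637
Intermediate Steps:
-196*39 + (46 + 113)² = -7644 + 159² = -7644 + 25281 = 17637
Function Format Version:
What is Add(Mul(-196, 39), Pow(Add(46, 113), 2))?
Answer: 17637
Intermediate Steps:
Add(Mul(-196, 39), Pow(Add(46, 113), 2)) = Add(-7644, Pow(159, 2)) = Add(-7644, 25281) = 17637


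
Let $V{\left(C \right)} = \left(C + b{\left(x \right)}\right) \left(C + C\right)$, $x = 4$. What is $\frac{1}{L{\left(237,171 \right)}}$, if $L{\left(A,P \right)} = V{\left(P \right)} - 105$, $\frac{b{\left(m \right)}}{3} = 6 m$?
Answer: $\frac{1}{83001} \approx 1.2048 \cdot 10^{-5}$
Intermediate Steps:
$b{\left(m \right)} = 18 m$ ($b{\left(m \right)} = 3 \cdot 6 m = 18 m$)
$V{\left(C \right)} = 2 C \left(72 + C\right)$ ($V{\left(C \right)} = \left(C + 18 \cdot 4\right) \left(C + C\right) = \left(C + 72\right) 2 C = \left(72 + C\right) 2 C = 2 C \left(72 + C\right)$)
$L{\left(A,P \right)} = -105 + 2 P \left(72 + P\right)$ ($L{\left(A,P \right)} = 2 P \left(72 + P\right) - 105 = -105 + 2 P \left(72 + P\right)$)
$\frac{1}{L{\left(237,171 \right)}} = \frac{1}{-105 + 2 \cdot 171 \left(72 + 171\right)} = \frac{1}{-105 + 2 \cdot 171 \cdot 243} = \frac{1}{-105 + 83106} = \frac{1}{83001}$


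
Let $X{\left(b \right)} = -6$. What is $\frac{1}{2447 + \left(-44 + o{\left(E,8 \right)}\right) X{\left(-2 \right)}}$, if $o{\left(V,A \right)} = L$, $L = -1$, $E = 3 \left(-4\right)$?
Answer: $\frac{1}{2717} \approx 0.00036805$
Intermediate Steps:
$E = -12$
$o{\left(V,A \right)} = -1$
$\frac{1}{2447 + \left(-44 + o{\left(E,8 \right)}\right) X{\left(-2 \right)}} = \frac{1}{2447 + \left(-44 - 1\right) \left(-6\right)} = \frac{1}{2447 - -270} = \frac{1}{2447 + 270} = \frac{1}{2717}$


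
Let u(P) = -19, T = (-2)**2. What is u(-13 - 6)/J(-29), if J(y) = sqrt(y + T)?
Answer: 19*I/5 ≈ 3.8*I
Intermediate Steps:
T = 4
J(y) = sqrt(4 + y) (J(y) = sqrt(y + 4) = sqrt(4 + y))
u(-13 - 6)/J(-29) = -19/sqrt(4 - 29) = -19*(-I/5) = -(-19)*I/5 = 19*I/5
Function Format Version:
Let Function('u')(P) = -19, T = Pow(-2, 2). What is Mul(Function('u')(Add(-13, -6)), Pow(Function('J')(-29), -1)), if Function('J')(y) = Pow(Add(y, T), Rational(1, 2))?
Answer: Mul(Rational(19, 5), I) ≈ Mul(3.8000, I)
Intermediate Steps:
T = 4
Function('J')(y) = Pow(Add(4, y), Rational(1, 2)) (Function('J')(y) = Pow(Add(y, 4), Rational(1, 2)) = Pow(Add(4, y), Rational(1, 2)))
Mul(Function('u')(Add(-13, -6)), Pow(Function('J')(-29), -1)) = Mul(-19, Pow(Pow(Add(4, -29), Rational(1, 2)), -1)) = Mul(-19, Pow(Pow(-25, Rational(1, 2)), -1)) = Mul(-19, Pow(Mul(5, I), -1)) = Mul(-19, Mul(Rational(-1, 5), I)) = Mul(Rational(19, 5), I)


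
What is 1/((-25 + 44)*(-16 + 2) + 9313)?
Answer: 1/9047 ≈ 0.00011053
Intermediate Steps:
1/((-25 + 44)*(-16 + 2) + 9313) = 1/(19*(-14) + 9313) = 1/(-266 + 9313) = 1/9047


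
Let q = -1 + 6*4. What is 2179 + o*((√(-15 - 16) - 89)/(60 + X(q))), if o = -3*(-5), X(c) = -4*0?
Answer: 8627/4 + I*√31/4 ≈ 2156.8 + 1.3919*I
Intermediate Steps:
q = 23 (q = -1 + 24 = 23)
X(c) = 0
o = 15
2179 + o*((√(-15 - 16) - 89)/(60 + X(q))) = 2179 + 15*((√(-15 - 16) - 89)/(60 + 0)) = 2179 + 15*((√(-31) - 89)/60) = 2179 + 15*((I*√31 - 89)*(1/60)) = 2179 + 15*((-89 + I*√31)*(1/60)) = 2179 + 15*(-89/60 + I*√31/60) = 2179 + (-89/4 + I*√31/4) = 8627/4 + I*√31/4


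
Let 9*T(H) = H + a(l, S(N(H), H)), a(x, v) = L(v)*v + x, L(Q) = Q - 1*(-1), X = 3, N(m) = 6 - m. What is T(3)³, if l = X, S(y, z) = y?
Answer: 8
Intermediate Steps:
l = 3
L(Q) = 1 + Q (L(Q) = Q + 1 = 1 + Q)
a(x, v) = x + v*(1 + v) (a(x, v) = (1 + v)*v + x = v*(1 + v) + x = x + v*(1 + v))
T(H) = ⅓ + H/9 + (6 - H)*(7 - H)/9 (T(H) = (H + (3 + (6 - H)*(1 + (6 - H))))/9 = (H + (3 + (6 - H)*(7 - H)))/9 = (3 + H + (6 - H)*(7 - H))/9 = ⅓ + H/9 + (6 - H)*(7 - H)/9)
T(3)³ = (5 - 4/3*3 + (⅑)*3²)³ = (5 - 4 + (⅑)*9)³ = (5 - 4 + 1)³ = 2³ = 8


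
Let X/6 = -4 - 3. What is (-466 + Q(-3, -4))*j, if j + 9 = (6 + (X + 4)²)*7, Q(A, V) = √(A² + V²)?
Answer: -4675001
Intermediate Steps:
X = -42 (X = 6*(-4 - 3) = 6*(-7) = -42)
j = 10141 (j = -9 + (6 + (-42 + 4)²)*7 = -9 + (6 + (-38)²)*7 = -9 + (6 + 1444)*7 = -9 + 1450*7 = -9 + 10150 = 10141)
(-466 + Q(-3, -4))*j = (-466 + √((-3)² + (-4)²))*10141 = (-466 + √(9 + 16))*10141 = (-466 + √25)*10141 = (-466 + 5)*10141 = -461*10141 = -4675001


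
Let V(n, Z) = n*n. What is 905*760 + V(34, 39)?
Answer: 688956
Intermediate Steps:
V(n, Z) = n²
905*760 + V(34, 39) = 905*760 + 34² = 687800 + 1156 = 688956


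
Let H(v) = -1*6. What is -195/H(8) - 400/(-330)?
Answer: 2225/66 ≈ 33.712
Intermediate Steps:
H(v) = -6
-195/H(8) - 400/(-330) = -195/(-6) - 400/(-330) = -195*(-1/6) - 400*(-1/330) = 65/2 + 40/33 = 2225/66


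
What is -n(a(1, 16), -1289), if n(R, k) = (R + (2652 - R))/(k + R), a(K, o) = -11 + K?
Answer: 884/433 ≈ 2.0416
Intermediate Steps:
n(R, k) = 2652/(R + k)
-n(a(1, 16), -1289) = -2652/((-11 + 1) - 1289) = -2652/(-10 - 1289) = -2652/(-1299) = -2652*(-1)/1299 = -1*(-884/433) = 884/433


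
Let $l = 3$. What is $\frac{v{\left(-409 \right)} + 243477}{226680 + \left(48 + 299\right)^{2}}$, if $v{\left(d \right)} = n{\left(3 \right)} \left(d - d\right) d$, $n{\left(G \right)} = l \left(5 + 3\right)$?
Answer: $\frac{243477}{347089} \approx 0.70148$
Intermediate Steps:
$n{\left(G \right)} = 24$ ($n{\left(G \right)} = 3 \left(5 + 3\right) = 3 \cdot 8 = 24$)
$v{\left(d \right)} = 0$ ($v{\left(d \right)} = 24 \left(d - d\right) d = 24 \cdot 0 d = 0 d = 0$)
$\frac{v{\left(-409 \right)} + 243477}{226680 + \left(48 + 299\right)^{2}} = \frac{0 + 243477}{226680 + \left(48 + 299\right)^{2}} = \frac{243477}{226680 + 347^{2}} = \frac{243477}{226680 + 120409} = \frac{243477}{347089}$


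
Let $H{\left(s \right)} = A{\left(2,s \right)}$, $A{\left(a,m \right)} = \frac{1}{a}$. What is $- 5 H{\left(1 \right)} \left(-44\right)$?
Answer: $110$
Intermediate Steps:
$H{\left(s \right)} = \frac{1}{2}$
$- 5 H{\left(1 \right)} \left(-44\right) = \left(-5\right) \frac{1}{2} \left(-44\right) = \left(- \frac{5}{2}\right) \left(-44\right) = 110$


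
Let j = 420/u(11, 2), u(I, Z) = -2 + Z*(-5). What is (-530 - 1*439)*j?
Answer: 33915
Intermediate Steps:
u(I, Z) = -2 - 5*Z
j = -35 (j = 420/(-2 - 5*2) = 420/(-2 - 10) = 420/(-12) = 420*(-1/12) = -35)
(-530 - 1*439)*j = (-530 - 1*439)*(-35) = (-530 - 439)*(-35) = -969*(-35) = 33915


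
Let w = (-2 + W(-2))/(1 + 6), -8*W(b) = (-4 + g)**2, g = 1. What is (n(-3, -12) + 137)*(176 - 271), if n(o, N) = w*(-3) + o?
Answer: -720005/56 ≈ -12857.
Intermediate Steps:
W(b) = -9/8 (W(b) = -(-4 + 1)**2/8 = -1/8*(-3)**2 = -1/8*9 = -9/8)
w = -25/56 (w = (-2 - 9/8)/(1 + 6) = -25/8/7 = -25/8*1/7 = -25/56 ≈ -0.44643)
n(o, N) = 75/56 + o (n(o, N) = -25/56*(-3) + o = 75/56 + o)
(n(-3, -12) + 137)*(176 - 271) = ((75/56 - 3) + 137)*(176 - 271) = (-93/56 + 137)*(-95) = (7579/56)*(-95) = -720005/56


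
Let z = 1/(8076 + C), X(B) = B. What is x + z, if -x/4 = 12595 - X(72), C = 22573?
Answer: -1535269707/30649 ≈ -50092.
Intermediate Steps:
z = 1/30649 (z = 1/(8076 + 22573) = 1/30649 ≈ 3.2627e-5)
x = -50092 (x = -4*(12595 - 1*72) = -4*(12595 - 72) = -4*12523 = -50092)
x + z = -50092 + 1/30649 = -1535269707/30649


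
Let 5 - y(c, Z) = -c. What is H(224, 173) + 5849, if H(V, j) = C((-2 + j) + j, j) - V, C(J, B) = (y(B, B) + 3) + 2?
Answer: 5808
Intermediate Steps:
y(c, Z) = 5 + c (y(c, Z) = 5 - (-1)*c = 5 + c)
C(J, B) = 10 + B (C(J, B) = ((5 + B) + 3) + 2 = (8 + B) + 2 = 10 + B)
H(V, j) = 10 + j - V (H(V, j) = (10 + j) - V = 10 + j - V)
H(224, 173) + 5849 = (10 + 173 - 1*224) + 5849 = (10 + 173 - 224) + 5849 = -41 + 5849 = 5808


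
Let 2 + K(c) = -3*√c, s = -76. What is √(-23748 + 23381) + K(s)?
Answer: -2 + I*√367 - 6*I*√19 ≈ -2.0 - 6.9961*I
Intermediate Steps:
K(c) = -2 - 3*√c
√(-23748 + 23381) + K(s) = √(-23748 + 23381) + (-2 - 6*I*√19) = √(-367) + (-2 - 6*I*√19) = I*√367 + (-2 - 6*I*√19) = -2 + I*√367 - 6*I*√19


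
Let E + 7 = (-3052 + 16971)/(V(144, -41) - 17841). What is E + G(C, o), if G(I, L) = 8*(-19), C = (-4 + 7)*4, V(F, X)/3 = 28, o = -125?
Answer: -2837282/17757 ≈ -159.78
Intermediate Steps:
V(F, X) = 84 (V(F, X) = 3*28 = 84)
C = 12 (C = 3*4 = 12)
G(I, L) = -152
E = -138218/17757 (E = -7 + (-3052 + 16971)/(84 - 17841) = -7 + 13919/(-17757) = -7 + 13919*(-1/17757) = -7 - 13919/17757 = -138218/17757 ≈ -7.7839)
E + G(C, o) = -138218/17757 - 152 = -2837282/17757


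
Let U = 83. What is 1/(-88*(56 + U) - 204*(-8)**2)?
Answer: -1/25288 ≈ -3.9544e-5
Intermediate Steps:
1/(-88*(56 + U) - 204*(-8)**2) = 1/(-88*(56 + 83) - 204*(-8)**2) = 1/(-88*139 - 204*64) = 1/(-12232 - 13056) = 1/(-25288) = -1/25288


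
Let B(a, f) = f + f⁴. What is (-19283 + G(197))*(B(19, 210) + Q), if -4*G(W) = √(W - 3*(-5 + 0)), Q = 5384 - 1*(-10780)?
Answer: -37502086969842 - 972413187*√53 ≈ -3.7509e+13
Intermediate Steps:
Q = 16164 (Q = 5384 + 10780 = 16164)
G(W) = -√(15 + W)/4 (G(W) = -√(W - 3*(-5 + 0))/4 = -√(W - 3*(-5))/4 = -√(W + 15)/4 = -√(15 + W)/4)
(-19283 + G(197))*(B(19, 210) + Q) = (-19283 - √(15 + 197)/4)*((210 + 210⁴) + 16164) = (-19283 - √53/2)*((210 + 1944810000) + 16164) = (-19283 - √53/2)*(1944810210 + 16164) = (-19283 - √53/2)*1944826374 = -37502086969842 - 972413187*√53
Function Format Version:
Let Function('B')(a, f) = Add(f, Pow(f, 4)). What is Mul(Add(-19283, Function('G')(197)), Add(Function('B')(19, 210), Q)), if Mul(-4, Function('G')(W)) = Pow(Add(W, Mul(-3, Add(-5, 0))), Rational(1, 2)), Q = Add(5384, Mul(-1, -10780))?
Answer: Add(-37502086969842, Mul(-972413187, Pow(53, Rational(1, 2)))) ≈ -3.7509e+13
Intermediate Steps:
Q = 16164 (Q = Add(5384, 10780) = 16164)
Function('G')(W) = Mul(Rational(-1, 4), Pow(Add(15, W), Rational(1, 2))) (Function('G')(W) = Mul(Rational(-1, 4), Pow(Add(W, Mul(-3, Add(-5, 0))), Rational(1, 2))) = Mul(Rational(-1, 4), Pow(Add(W, Mul(-3, -5)), Rational(1, 2))) = Mul(Rational(-1, 4), Pow(Add(W, 15), Rational(1, 2))) = Mul(Rational(-1, 4), Pow(Add(15, W), Rational(1, 2))))
Mul(Add(-19283, Function('G')(197)), Add(Function('B')(19, 210), Q)) = Mul(Add(-19283, Mul(Rational(-1, 4), Pow(Add(15, 197), Rational(1, 2)))), Add(Add(210, Pow(210, 4)), 16164)) = Mul(Add(-19283, Mul(Rational(-1, 4), Pow(212, Rational(1, 2)))), Add(Add(210, 1944810000), 16164)) = Mul(Add(-19283, Mul(Rational(-1, 4), Mul(2, Pow(53, Rational(1, 2))))), Add(1944810210, 16164)) = Mul(Add(-19283, Mul(Rational(-1, 2), Pow(53, Rational(1, 2)))), 1944826374) = Add(-37502086969842, Mul(-972413187, Pow(53, Rational(1, 2))))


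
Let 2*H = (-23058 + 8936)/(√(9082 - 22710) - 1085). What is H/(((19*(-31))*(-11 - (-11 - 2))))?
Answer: -805/147402 - 23*I*√3407/2284731 ≈ -0.0054613 - 0.0005876*I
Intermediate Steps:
H = -7061/(-1085 + 2*I*√3407) (H = ((-23058 + 8936)/(√(9082 - 22710) - 1085))/2 = (-14122/(√(-13628) - 1085))/2 = (-14122/(2*I*√3407 - 1085))/2 = (-14122/(-1085 + 2*I*√3407))/2 = -7061/(-1085 + 2*I*√3407) ≈ 6.4334 + 0.69219*I)
H/(((19*(-31))*(-11 - (-11 - 2)))) = (24955/3879 + 46*I*√3407/3879)/(((19*(-31))*(-11 - (-11 - 2)))) = (24955/3879 + 46*I*√3407/3879)/((-589*(-11 - 1*(-13)))) = (24955/3879 + 46*I*√3407/3879)/((-589*(-11 + 13))) = (24955/3879 + 46*I*√3407/3879)/((-589*2)) = (24955/3879 + 46*I*√3407/3879)/(-1178) = (24955/3879 + 46*I*√3407/3879)*(-1/1178) = -805/147402 - 23*I*√3407/2284731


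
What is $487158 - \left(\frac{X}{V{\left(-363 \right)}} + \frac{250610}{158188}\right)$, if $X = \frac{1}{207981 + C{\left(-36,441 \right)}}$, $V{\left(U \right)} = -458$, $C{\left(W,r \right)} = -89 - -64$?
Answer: $\frac{1834927475359907975}{3766608456856} \approx 4.8716 \cdot 10^{5}$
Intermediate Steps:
$C{\left(W,r \right)} = -25$ ($C{\left(W,r \right)} = -89 + 64 = -25$)
$X = \frac{1}{207956}$ ($X = \frac{1}{207981 - 25} = \frac{1}{207956} \approx 4.8087 \cdot 10^{-6}$)
$487158 - \left(\frac{X}{V{\left(-363 \right)}} + \frac{250610}{158188}\right) = 487158 - \left(\frac{1}{207956 \left(-458\right)} + \frac{250610}{158188}\right) = 487158 - \left(\frac{1}{207956} \left(- \frac{1}{458}\right) + 250610 \cdot \frac{1}{158188}\right) = 487158 - \left(- \frac{1}{95243848} + \frac{125305}{79094}\right) = 487158 - \frac{5967265147273}{3766608456856} = \frac{1834927475359907975}{3766608456856}$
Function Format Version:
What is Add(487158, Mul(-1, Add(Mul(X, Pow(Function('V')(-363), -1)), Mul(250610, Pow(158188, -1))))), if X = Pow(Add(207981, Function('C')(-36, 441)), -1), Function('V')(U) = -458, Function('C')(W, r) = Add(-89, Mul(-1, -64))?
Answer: Rational(1834927475359907975, 3766608456856) ≈ 4.8716e+5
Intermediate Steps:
Function('C')(W, r) = -25 (Function('C')(W, r) = Add(-89, 64) = -25)
X = Rational(1, 207956) (X = Pow(Add(207981, -25), -1) = Pow(207956, -1) = Rational(1, 207956) ≈ 4.8087e-6)
Add(487158, Mul(-1, Add(Mul(X, Pow(Function('V')(-363), -1)), Mul(250610, Pow(158188, -1))))) = Add(487158, Mul(-1, Add(Mul(Rational(1, 207956), Pow(-458, -1)), Mul(250610, Pow(158188, -1))))) = Add(487158, Mul(-1, Add(Mul(Rational(1, 207956), Rational(-1, 458)), Mul(250610, Rational(1, 158188))))) = Add(487158, Mul(-1, Add(Rational(-1, 95243848), Rational(125305, 79094)))) = Add(487158, Mul(-1, Rational(5967265147273, 3766608456856))) = Add(487158, Rational(-5967265147273, 3766608456856)) = Rational(1834927475359907975, 3766608456856)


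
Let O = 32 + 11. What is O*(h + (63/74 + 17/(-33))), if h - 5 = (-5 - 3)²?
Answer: 7280717/2442 ≈ 2981.5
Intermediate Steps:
h = 69 (h = 5 + (-5 - 3)² = 5 + (-8)² = 5 + 64 = 69)
O = 43
O*(h + (63/74 + 17/(-33))) = 43*(69 + (63/74 + 17/(-33))) = 43*(69 + (63*(1/74) + 17*(-1/33))) = 43*(69 + (63/74 - 17/33)) = 43*(69 + 821/2442) = 43*(169319/2442) = 7280717/2442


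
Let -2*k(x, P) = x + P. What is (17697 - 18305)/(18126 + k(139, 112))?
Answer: -1216/36001 ≈ -0.033777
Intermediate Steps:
k(x, P) = -P/2 - x/2 (k(x, P) = -(x + P)/2 = -(P + x)/2 = -P/2 - x/2)
(17697 - 18305)/(18126 + k(139, 112)) = (17697 - 18305)/(18126 + (-1/2*112 - 1/2*139)) = -608/(18126 + (-56 - 139/2)) = -608/(18126 - 251/2) = -608/36001/2 = -608*2/36001 = -1216/36001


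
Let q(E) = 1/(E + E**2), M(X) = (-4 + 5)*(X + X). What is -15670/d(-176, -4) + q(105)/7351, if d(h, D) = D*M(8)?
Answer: 320516648041/1309066080 ≈ 244.84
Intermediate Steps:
M(X) = 2*X (M(X) = 1*(2*X) = 2*X)
d(h, D) = 16*D (d(h, D) = D*(2*8) = D*16 = 16*D)
-15670/d(-176, -4) + q(105)/7351 = -15670/(16*(-4)) + (1/(105*(1 + 105)))/7351 = -15670/(-64) + ((1/105)/106)*(1/7351) = -15670*(-1/64) + ((1/105)*(1/106))*(1/7351) = 7835/32 + (1/11130)*(1/7351) = 7835/32 + 1/81816630 = 320516648041/1309066080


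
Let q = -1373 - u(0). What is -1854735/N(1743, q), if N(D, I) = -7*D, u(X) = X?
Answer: 618245/4067 ≈ 152.01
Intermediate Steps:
q = -1373 (q = -1373 - 1*0 = -1373 + 0 = -1373)
-1854735/N(1743, q) = -1854735/((-7*1743)) = -1854735/(-12201) = -1854735*(-1/12201) = 618245/4067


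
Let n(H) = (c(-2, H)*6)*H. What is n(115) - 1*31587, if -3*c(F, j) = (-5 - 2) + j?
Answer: -56427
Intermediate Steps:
c(F, j) = 7/3 - j/3 (c(F, j) = -((-5 - 2) + j)/3 = -(-7 + j)/3 = 7/3 - j/3)
n(H) = H*(14 - 2*H) (n(H) = ((7/3 - H/3)*6)*H = (14 - 2*H)*H = H*(14 - 2*H))
n(115) - 1*31587 = 2*115*(7 - 1*115) - 1*31587 = 2*115*(7 - 115) - 31587 = 2*115*(-108) - 31587 = -24840 - 31587 = -56427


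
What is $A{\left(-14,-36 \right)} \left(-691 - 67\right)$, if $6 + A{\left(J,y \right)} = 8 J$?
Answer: $89444$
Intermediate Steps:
$A{\left(J,y \right)} = -6 + 8 J$
$A{\left(-14,-36 \right)} \left(-691 - 67\right) = \left(-6 + 8 \left(-14\right)\right) \left(-691 - 67\right) = \left(-6 - 112\right) \left(-691 - 67\right) = - 118 \left(-691 - 67\right) = \left(-118\right) \left(-758\right) = 89444$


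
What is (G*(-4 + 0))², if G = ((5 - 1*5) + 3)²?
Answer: 1296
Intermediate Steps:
G = 9 (G = ((5 - 5) + 3)² = (0 + 3)² = 3² = 9)
(G*(-4 + 0))² = (9*(-4 + 0))² = (9*(-4))² = (-36)² = 1296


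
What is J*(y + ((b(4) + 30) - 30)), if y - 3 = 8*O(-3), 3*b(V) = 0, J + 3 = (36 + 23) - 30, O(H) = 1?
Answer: 286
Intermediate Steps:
J = 26 (J = -3 + ((36 + 23) - 30) = -3 + (59 - 30) = -3 + 29 = 26)
b(V) = 0 (b(V) = (⅓)*0 = 0)
y = 11 (y = 3 + 8*1 = 3 + 8 = 11)
J*(y + ((b(4) + 30) - 30)) = 26*(11 + ((0 + 30) - 30)) = 26*(11 + (30 - 30)) = 26*(11 + 0) = 26*11 = 286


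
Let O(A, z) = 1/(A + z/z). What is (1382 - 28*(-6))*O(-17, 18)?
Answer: -775/8 ≈ -96.875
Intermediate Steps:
O(A, z) = 1/(1 + A) (O(A, z) = 1/(A + 1) = 1/(1 + A))
(1382 - 28*(-6))*O(-17, 18) = (1382 - 28*(-6))/(1 - 17) = (1382 + 168)/(-16) = 1550*(-1/16) = -775/8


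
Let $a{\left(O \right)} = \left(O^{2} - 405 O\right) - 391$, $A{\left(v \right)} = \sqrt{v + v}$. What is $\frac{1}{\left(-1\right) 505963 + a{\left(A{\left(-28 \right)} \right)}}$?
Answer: $\frac{i}{10 \left(- 50641 i + 81 \sqrt{14}\right)} \approx -1.9746 \cdot 10^{-6} + 1.1818 \cdot 10^{-8} i$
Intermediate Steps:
$A{\left(v \right)} = \sqrt{2} \sqrt{v}$ ($A{\left(v \right)} = \sqrt{2 v} = \sqrt{2} \sqrt{v}$)
$a{\left(O \right)} = -391 + O^{2} - 405 O$
$\frac{1}{\left(-1\right) 505963 + a{\left(A{\left(-28 \right)} \right)}} = \frac{1}{\left(-1\right) 505963 - \left(391 + 56 + 405 \sqrt{2} \sqrt{-28}\right)} = \frac{1}{-505963 - \left(391 + 56 + 405 \sqrt{2} \cdot 2 i \sqrt{7}\right)} = \frac{1}{-505963 - \left(391 + 56 + 405 \cdot 2 i \sqrt{14}\right)} = \frac{1}{-505963 - \left(447 + 810 i \sqrt{14}\right)} = \frac{1}{-506410 - 810 i \sqrt{14}}$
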